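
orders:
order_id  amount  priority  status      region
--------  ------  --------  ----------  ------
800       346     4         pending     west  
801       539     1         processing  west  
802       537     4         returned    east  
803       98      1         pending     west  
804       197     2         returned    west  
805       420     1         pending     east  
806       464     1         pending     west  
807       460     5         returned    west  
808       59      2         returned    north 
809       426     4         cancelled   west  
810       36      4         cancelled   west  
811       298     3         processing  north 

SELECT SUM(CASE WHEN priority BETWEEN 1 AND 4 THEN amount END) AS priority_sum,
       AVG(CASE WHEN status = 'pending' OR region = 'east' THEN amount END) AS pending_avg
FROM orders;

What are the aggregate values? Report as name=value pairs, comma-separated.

[priority_sum: priority BETWEEN 1 AND 4]
order_id=800: ✓ → 346
order_id=801: ✓ → 539
order_id=802: ✓ → 537
order_id=803: ✓ → 98
order_id=804: ✓ → 197
order_id=805: ✓ → 420
order_id=806: ✓ → 464
order_id=807: ✗
order_id=808: ✓ → 59
order_id=809: ✓ → 426
order_id=810: ✓ → 36
order_id=811: ✓ → 298
priority_sum = 346 + 539 + 537 + 98 + 197 + 420 + 464 + 59 + 426 + 36 + 298 = 3420
—
[pending_avg: status = 'pending' OR region = 'east']
order_id=800: ✓ → 346
order_id=801: ✗
order_id=802: ✓ → 537
order_id=803: ✓ → 98
order_id=804: ✗
order_id=805: ✓ → 420
order_id=806: ✓ → 464
order_id=807: ✗
order_id=808: ✗
order_id=809: ✗
order_id=810: ✗
order_id=811: ✗
pending_avg = (346 + 537 + 98 + 420 + 464) / 5 = 373

priority_sum=3420, pending_avg=373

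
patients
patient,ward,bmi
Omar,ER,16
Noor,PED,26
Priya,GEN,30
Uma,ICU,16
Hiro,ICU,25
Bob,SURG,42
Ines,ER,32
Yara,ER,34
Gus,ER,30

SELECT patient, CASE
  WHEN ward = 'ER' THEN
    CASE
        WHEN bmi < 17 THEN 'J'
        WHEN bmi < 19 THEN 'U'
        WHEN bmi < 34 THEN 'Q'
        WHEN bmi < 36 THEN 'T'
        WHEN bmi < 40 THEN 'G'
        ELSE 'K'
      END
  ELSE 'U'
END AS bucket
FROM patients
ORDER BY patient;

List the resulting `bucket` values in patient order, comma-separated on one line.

patient=Bob: ward='SURG' → outer ELSE → U
patient=Gus: ward='ER' → inner[bmi < 34] → Q
patient=Hiro: ward='ICU' → outer ELSE → U
patient=Ines: ward='ER' → inner[bmi < 34] → Q
patient=Noor: ward='PED' → outer ELSE → U
patient=Omar: ward='ER' → inner[bmi < 17] → J
patient=Priya: ward='GEN' → outer ELSE → U
patient=Uma: ward='ICU' → outer ELSE → U
patient=Yara: ward='ER' → inner[bmi < 36] → T

U, Q, U, Q, U, J, U, U, T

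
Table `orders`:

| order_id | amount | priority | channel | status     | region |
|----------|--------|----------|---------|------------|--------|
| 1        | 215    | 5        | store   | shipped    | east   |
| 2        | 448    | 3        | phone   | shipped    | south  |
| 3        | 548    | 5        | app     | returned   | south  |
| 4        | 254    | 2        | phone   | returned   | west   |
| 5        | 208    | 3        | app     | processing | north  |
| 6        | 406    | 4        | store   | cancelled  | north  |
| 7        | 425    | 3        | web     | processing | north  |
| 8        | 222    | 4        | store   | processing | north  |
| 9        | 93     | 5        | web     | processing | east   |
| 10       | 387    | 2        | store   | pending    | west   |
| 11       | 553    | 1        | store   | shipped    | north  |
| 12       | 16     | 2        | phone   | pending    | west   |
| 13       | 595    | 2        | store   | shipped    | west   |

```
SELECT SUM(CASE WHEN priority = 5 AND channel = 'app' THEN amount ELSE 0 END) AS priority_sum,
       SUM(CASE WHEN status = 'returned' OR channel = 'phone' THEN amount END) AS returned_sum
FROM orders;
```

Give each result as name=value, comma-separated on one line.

priority_sum=548, returned_sum=1266

[priority_sum: priority = 5 AND channel = 'app']
order_id=1: ✗
order_id=2: ✗
order_id=3: ✓ → 548
order_id=4: ✗
order_id=5: ✗
order_id=6: ✗
order_id=7: ✗
order_id=8: ✗
order_id=9: ✗
order_id=10: ✗
order_id=11: ✗
order_id=12: ✗
order_id=13: ✗
priority_sum = 548
—
[returned_sum: status = 'returned' OR channel = 'phone']
order_id=1: ✗
order_id=2: ✓ → 448
order_id=3: ✓ → 548
order_id=4: ✓ → 254
order_id=5: ✗
order_id=6: ✗
order_id=7: ✗
order_id=8: ✗
order_id=9: ✗
order_id=10: ✗
order_id=11: ✗
order_id=12: ✓ → 16
order_id=13: ✗
returned_sum = 448 + 548 + 254 + 16 = 1266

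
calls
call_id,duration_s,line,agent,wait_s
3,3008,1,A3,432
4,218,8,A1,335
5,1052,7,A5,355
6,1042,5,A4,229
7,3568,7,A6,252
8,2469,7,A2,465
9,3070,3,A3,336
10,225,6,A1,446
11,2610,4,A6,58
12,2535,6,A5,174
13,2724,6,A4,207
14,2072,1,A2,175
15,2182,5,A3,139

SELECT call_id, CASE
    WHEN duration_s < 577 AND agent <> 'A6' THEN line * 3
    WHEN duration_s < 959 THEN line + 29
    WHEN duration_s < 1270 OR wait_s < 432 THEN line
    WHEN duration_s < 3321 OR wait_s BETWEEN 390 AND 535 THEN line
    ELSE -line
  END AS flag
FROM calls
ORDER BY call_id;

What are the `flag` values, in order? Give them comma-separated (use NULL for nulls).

1, 24, 7, 5, 7, 7, 3, 18, 4, 6, 6, 1, 5

call_id=3: duration_s < 3321 OR wait_s BETWEEN 390 AND 535 → 1
call_id=4: duration_s < 577 AND agent <> 'A6' → 24
call_id=5: duration_s < 1270 OR wait_s < 432 → 7
call_id=6: duration_s < 1270 OR wait_s < 432 → 5
call_id=7: duration_s < 1270 OR wait_s < 432 → 7
call_id=8: duration_s < 3321 OR wait_s BETWEEN 390 AND 535 → 7
call_id=9: duration_s < 1270 OR wait_s < 432 → 3
call_id=10: duration_s < 577 AND agent <> 'A6' → 18
call_id=11: duration_s < 1270 OR wait_s < 432 → 4
call_id=12: duration_s < 1270 OR wait_s < 432 → 6
call_id=13: duration_s < 1270 OR wait_s < 432 → 6
call_id=14: duration_s < 1270 OR wait_s < 432 → 1
call_id=15: duration_s < 1270 OR wait_s < 432 → 5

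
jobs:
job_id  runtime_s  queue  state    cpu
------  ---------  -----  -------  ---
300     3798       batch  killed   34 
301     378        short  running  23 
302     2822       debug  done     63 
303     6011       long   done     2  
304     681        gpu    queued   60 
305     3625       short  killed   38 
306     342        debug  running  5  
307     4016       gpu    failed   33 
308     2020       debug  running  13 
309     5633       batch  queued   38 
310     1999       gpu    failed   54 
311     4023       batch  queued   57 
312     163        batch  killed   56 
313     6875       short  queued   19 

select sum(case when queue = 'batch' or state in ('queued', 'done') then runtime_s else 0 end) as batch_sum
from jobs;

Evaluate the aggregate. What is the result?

30006

job_id=300: ✓ → 3798
job_id=301: ✗
job_id=302: ✓ → 2822
job_id=303: ✓ → 6011
job_id=304: ✓ → 681
job_id=305: ✗
job_id=306: ✗
job_id=307: ✗
job_id=308: ✗
job_id=309: ✓ → 5633
job_id=310: ✗
job_id=311: ✓ → 4023
job_id=312: ✓ → 163
job_id=313: ✓ → 6875
batch_sum = 3798 + 2822 + 6011 + 681 + 5633 + 4023 + 163 + 6875 = 30006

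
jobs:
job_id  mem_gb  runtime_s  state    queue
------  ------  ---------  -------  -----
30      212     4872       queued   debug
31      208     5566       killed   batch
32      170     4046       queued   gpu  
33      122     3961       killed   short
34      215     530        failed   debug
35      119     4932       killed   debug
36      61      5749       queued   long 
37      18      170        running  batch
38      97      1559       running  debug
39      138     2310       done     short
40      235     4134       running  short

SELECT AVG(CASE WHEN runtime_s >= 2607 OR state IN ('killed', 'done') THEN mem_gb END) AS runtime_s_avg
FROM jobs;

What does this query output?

job_id=30: ✓ → 212
job_id=31: ✓ → 208
job_id=32: ✓ → 170
job_id=33: ✓ → 122
job_id=34: ✗
job_id=35: ✓ → 119
job_id=36: ✓ → 61
job_id=37: ✗
job_id=38: ✗
job_id=39: ✓ → 138
job_id=40: ✓ → 235
runtime_s_avg = (212 + 208 + 170 + 122 + 119 + 61 + 138 + 235) / 8 = 158.125

158.125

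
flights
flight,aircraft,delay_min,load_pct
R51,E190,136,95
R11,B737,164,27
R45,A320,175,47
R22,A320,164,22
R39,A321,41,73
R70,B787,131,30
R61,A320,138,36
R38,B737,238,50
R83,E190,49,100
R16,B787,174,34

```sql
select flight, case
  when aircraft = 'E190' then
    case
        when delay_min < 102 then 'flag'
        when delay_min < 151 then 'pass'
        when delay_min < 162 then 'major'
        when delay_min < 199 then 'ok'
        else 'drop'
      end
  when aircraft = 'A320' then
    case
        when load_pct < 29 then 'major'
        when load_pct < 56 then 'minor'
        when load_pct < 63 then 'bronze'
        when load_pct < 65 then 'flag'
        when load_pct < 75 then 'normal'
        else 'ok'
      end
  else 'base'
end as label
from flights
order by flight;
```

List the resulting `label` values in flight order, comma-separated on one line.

flight=R11: aircraft='B737' → outer ELSE → base
flight=R16: aircraft='B787' → outer ELSE → base
flight=R22: aircraft='A320' → inner[load_pct < 29] → major
flight=R38: aircraft='B737' → outer ELSE → base
flight=R39: aircraft='A321' → outer ELSE → base
flight=R45: aircraft='A320' → inner[load_pct < 56] → minor
flight=R51: aircraft='E190' → inner[delay_min < 151] → pass
flight=R61: aircraft='A320' → inner[load_pct < 56] → minor
flight=R70: aircraft='B787' → outer ELSE → base
flight=R83: aircraft='E190' → inner[delay_min < 102] → flag

base, base, major, base, base, minor, pass, minor, base, flag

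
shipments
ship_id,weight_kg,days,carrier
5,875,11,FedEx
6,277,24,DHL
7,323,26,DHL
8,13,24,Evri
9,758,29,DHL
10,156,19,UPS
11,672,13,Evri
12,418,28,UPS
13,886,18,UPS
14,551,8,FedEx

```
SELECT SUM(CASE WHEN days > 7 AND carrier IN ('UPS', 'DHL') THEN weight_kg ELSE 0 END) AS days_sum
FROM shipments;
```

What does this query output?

2818

ship_id=5: ✗
ship_id=6: ✓ → 277
ship_id=7: ✓ → 323
ship_id=8: ✗
ship_id=9: ✓ → 758
ship_id=10: ✓ → 156
ship_id=11: ✗
ship_id=12: ✓ → 418
ship_id=13: ✓ → 886
ship_id=14: ✗
days_sum = 277 + 323 + 758 + 156 + 418 + 886 = 2818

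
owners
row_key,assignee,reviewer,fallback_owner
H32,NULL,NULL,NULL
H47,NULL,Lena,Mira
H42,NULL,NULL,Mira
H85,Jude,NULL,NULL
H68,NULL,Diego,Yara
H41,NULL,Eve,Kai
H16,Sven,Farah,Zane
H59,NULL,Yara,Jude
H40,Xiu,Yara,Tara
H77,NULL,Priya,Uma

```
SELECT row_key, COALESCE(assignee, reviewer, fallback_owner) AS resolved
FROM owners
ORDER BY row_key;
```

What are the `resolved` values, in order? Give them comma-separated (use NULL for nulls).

Sven, NULL, Xiu, Eve, Mira, Lena, Yara, Diego, Priya, Jude

row_key=H16: assignee=Sven → Sven
row_key=H32: assignee=NULL, reviewer=NULL, fallback_owner=NULL (all NULL) → NULL
row_key=H40: assignee=Xiu → Xiu
row_key=H41: assignee=NULL, reviewer=Eve → Eve
row_key=H42: assignee=NULL, reviewer=NULL, fallback_owner=Mira → Mira
row_key=H47: assignee=NULL, reviewer=Lena → Lena
row_key=H59: assignee=NULL, reviewer=Yara → Yara
row_key=H68: assignee=NULL, reviewer=Diego → Diego
row_key=H77: assignee=NULL, reviewer=Priya → Priya
row_key=H85: assignee=Jude → Jude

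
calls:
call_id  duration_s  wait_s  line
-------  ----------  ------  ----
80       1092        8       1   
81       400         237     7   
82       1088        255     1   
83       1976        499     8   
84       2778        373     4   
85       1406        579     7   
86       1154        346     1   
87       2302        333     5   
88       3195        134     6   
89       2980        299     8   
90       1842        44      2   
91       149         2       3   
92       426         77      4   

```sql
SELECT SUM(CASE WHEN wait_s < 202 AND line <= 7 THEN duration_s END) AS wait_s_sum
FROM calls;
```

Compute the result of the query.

call_id=80: ✓ → 1092
call_id=81: ✗
call_id=82: ✗
call_id=83: ✗
call_id=84: ✗
call_id=85: ✗
call_id=86: ✗
call_id=87: ✗
call_id=88: ✓ → 3195
call_id=89: ✗
call_id=90: ✓ → 1842
call_id=91: ✓ → 149
call_id=92: ✓ → 426
wait_s_sum = 1092 + 3195 + 1842 + 149 + 426 = 6704

6704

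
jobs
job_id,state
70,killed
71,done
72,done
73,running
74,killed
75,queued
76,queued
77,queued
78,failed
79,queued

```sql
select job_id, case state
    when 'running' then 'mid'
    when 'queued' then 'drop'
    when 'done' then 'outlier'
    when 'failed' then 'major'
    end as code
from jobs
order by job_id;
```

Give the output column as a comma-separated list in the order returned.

job_id=70: (no match → NULL) → NULL
job_id=71: state='done' → outlier
job_id=72: state='done' → outlier
job_id=73: state='running' → mid
job_id=74: (no match → NULL) → NULL
job_id=75: state='queued' → drop
job_id=76: state='queued' → drop
job_id=77: state='queued' → drop
job_id=78: state='failed' → major
job_id=79: state='queued' → drop

NULL, outlier, outlier, mid, NULL, drop, drop, drop, major, drop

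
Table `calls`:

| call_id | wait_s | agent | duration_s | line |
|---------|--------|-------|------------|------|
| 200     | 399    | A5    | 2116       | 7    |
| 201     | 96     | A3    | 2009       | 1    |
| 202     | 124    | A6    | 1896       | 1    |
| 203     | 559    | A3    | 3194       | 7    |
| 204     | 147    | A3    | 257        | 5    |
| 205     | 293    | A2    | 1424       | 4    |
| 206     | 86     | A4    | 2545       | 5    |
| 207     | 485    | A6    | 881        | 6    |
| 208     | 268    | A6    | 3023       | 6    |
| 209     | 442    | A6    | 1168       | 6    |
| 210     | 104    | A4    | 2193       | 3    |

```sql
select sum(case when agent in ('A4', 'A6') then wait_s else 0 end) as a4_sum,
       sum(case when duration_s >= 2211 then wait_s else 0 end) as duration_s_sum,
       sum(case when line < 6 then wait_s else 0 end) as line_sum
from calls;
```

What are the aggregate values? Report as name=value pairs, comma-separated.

a4_sum=1509, duration_s_sum=913, line_sum=850

[a4_sum: agent in ('A4', 'A6')]
call_id=200: ✗
call_id=201: ✗
call_id=202: ✓ → 124
call_id=203: ✗
call_id=204: ✗
call_id=205: ✗
call_id=206: ✓ → 86
call_id=207: ✓ → 485
call_id=208: ✓ → 268
call_id=209: ✓ → 442
call_id=210: ✓ → 104
a4_sum = 124 + 86 + 485 + 268 + 442 + 104 = 1509
—
[duration_s_sum: duration_s >= 2211]
call_id=200: ✗
call_id=201: ✗
call_id=202: ✗
call_id=203: ✓ → 559
call_id=204: ✗
call_id=205: ✗
call_id=206: ✓ → 86
call_id=207: ✗
call_id=208: ✓ → 268
call_id=209: ✗
call_id=210: ✗
duration_s_sum = 559 + 86 + 268 = 913
—
[line_sum: line < 6]
call_id=200: ✗
call_id=201: ✓ → 96
call_id=202: ✓ → 124
call_id=203: ✗
call_id=204: ✓ → 147
call_id=205: ✓ → 293
call_id=206: ✓ → 86
call_id=207: ✗
call_id=208: ✗
call_id=209: ✗
call_id=210: ✓ → 104
line_sum = 96 + 124 + 147 + 293 + 86 + 104 = 850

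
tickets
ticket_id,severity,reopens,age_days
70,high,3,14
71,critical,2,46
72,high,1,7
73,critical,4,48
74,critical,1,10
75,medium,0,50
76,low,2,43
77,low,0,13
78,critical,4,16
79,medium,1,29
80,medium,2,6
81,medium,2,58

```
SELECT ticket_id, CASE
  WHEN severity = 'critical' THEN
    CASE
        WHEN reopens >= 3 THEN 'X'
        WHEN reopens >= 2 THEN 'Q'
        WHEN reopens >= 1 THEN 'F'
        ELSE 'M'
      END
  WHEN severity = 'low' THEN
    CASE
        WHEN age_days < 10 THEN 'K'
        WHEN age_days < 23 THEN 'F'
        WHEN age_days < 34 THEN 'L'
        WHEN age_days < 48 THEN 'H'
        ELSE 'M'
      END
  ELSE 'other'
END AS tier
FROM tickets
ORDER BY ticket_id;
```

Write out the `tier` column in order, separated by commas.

ticket_id=70: severity='high' → outer ELSE → other
ticket_id=71: severity='critical' → inner[reopens >= 2] → Q
ticket_id=72: severity='high' → outer ELSE → other
ticket_id=73: severity='critical' → inner[reopens >= 3] → X
ticket_id=74: severity='critical' → inner[reopens >= 1] → F
ticket_id=75: severity='medium' → outer ELSE → other
ticket_id=76: severity='low' → inner[age_days < 48] → H
ticket_id=77: severity='low' → inner[age_days < 23] → F
ticket_id=78: severity='critical' → inner[reopens >= 3] → X
ticket_id=79: severity='medium' → outer ELSE → other
ticket_id=80: severity='medium' → outer ELSE → other
ticket_id=81: severity='medium' → outer ELSE → other

other, Q, other, X, F, other, H, F, X, other, other, other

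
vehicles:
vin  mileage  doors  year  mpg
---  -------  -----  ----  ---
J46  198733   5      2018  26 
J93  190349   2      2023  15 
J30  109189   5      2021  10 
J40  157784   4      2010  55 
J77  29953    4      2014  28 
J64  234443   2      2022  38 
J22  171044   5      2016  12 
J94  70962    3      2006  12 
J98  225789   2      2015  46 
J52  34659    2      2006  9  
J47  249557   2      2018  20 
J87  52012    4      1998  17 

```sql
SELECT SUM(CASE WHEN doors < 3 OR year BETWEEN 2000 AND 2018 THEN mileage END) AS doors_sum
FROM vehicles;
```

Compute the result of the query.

1563273

vin=J46: ✓ → 198733
vin=J93: ✓ → 190349
vin=J30: ✗
vin=J40: ✓ → 157784
vin=J77: ✓ → 29953
vin=J64: ✓ → 234443
vin=J22: ✓ → 171044
vin=J94: ✓ → 70962
vin=J98: ✓ → 225789
vin=J52: ✓ → 34659
vin=J47: ✓ → 249557
vin=J87: ✗
doors_sum = 198733 + 190349 + 157784 + 29953 + 234443 + 171044 + 70962 + 225789 + 34659 + 249557 = 1563273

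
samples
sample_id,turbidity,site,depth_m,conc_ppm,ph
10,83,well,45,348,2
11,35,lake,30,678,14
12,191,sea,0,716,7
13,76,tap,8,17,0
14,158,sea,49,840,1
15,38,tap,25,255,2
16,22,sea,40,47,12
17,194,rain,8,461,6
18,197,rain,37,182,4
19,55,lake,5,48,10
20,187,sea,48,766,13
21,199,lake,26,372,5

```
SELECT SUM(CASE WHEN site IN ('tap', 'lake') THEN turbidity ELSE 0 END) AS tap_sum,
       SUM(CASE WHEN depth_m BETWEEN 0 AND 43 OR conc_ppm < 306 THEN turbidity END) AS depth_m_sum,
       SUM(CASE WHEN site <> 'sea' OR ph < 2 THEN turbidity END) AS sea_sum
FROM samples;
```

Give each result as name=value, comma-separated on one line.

[tap_sum: site IN ('tap', 'lake')]
sample_id=10: ✗
sample_id=11: ✓ → 35
sample_id=12: ✗
sample_id=13: ✓ → 76
sample_id=14: ✗
sample_id=15: ✓ → 38
sample_id=16: ✗
sample_id=17: ✗
sample_id=18: ✗
sample_id=19: ✓ → 55
sample_id=20: ✗
sample_id=21: ✓ → 199
tap_sum = 35 + 76 + 38 + 55 + 199 = 403
—
[depth_m_sum: depth_m BETWEEN 0 AND 43 OR conc_ppm < 306]
sample_id=10: ✗
sample_id=11: ✓ → 35
sample_id=12: ✓ → 191
sample_id=13: ✓ → 76
sample_id=14: ✗
sample_id=15: ✓ → 38
sample_id=16: ✓ → 22
sample_id=17: ✓ → 194
sample_id=18: ✓ → 197
sample_id=19: ✓ → 55
sample_id=20: ✗
sample_id=21: ✓ → 199
depth_m_sum = 35 + 191 + 76 + 38 + 22 + 194 + 197 + 55 + 199 = 1007
—
[sea_sum: site <> 'sea' OR ph < 2]
sample_id=10: ✓ → 83
sample_id=11: ✓ → 35
sample_id=12: ✗
sample_id=13: ✓ → 76
sample_id=14: ✓ → 158
sample_id=15: ✓ → 38
sample_id=16: ✗
sample_id=17: ✓ → 194
sample_id=18: ✓ → 197
sample_id=19: ✓ → 55
sample_id=20: ✗
sample_id=21: ✓ → 199
sea_sum = 83 + 35 + 76 + 158 + 38 + 194 + 197 + 55 + 199 = 1035

tap_sum=403, depth_m_sum=1007, sea_sum=1035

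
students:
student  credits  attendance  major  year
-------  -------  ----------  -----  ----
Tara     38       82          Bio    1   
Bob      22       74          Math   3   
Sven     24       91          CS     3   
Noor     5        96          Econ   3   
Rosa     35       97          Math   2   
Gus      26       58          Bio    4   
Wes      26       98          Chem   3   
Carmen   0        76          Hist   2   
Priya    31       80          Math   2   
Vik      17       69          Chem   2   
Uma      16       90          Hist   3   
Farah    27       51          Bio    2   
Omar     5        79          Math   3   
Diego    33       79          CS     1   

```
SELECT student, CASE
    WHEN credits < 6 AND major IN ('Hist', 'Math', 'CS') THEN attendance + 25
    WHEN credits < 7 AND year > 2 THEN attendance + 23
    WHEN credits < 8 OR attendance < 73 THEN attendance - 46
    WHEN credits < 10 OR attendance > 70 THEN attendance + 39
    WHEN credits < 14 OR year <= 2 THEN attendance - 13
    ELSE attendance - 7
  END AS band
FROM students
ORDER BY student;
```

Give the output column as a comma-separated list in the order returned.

113, 101, 118, 5, 12, 119, 104, 119, 136, 130, 121, 129, 23, 137

student=Bob: credits < 10 OR attendance > 70 → 113
student=Carmen: credits < 6 AND major IN ('Hist', 'Math', 'CS') → 101
student=Diego: credits < 10 OR attendance > 70 → 118
student=Farah: credits < 8 OR attendance < 73 → 5
student=Gus: credits < 8 OR attendance < 73 → 12
student=Noor: credits < 7 AND year > 2 → 119
student=Omar: credits < 6 AND major IN ('Hist', 'Math', 'CS') → 104
student=Priya: credits < 10 OR attendance > 70 → 119
student=Rosa: credits < 10 OR attendance > 70 → 136
student=Sven: credits < 10 OR attendance > 70 → 130
student=Tara: credits < 10 OR attendance > 70 → 121
student=Uma: credits < 10 OR attendance > 70 → 129
student=Vik: credits < 8 OR attendance < 73 → 23
student=Wes: credits < 10 OR attendance > 70 → 137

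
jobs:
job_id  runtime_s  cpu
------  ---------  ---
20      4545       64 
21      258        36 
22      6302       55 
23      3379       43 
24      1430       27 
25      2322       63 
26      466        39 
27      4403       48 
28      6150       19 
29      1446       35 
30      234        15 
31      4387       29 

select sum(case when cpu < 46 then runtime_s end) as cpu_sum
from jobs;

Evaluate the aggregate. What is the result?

17750

job_id=20: ✗
job_id=21: ✓ → 258
job_id=22: ✗
job_id=23: ✓ → 3379
job_id=24: ✓ → 1430
job_id=25: ✗
job_id=26: ✓ → 466
job_id=27: ✗
job_id=28: ✓ → 6150
job_id=29: ✓ → 1446
job_id=30: ✓ → 234
job_id=31: ✓ → 4387
cpu_sum = 258 + 3379 + 1430 + 466 + 6150 + 1446 + 234 + 4387 = 17750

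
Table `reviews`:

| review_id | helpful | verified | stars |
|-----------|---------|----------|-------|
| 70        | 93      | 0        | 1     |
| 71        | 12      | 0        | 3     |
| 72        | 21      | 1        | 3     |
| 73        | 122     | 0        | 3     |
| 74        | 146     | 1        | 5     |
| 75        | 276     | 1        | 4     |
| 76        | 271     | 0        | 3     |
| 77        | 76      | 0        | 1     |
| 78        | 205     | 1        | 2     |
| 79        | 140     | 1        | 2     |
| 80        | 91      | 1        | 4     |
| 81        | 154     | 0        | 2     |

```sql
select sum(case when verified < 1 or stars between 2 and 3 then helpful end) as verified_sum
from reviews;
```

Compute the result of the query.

1094

review_id=70: ✓ → 93
review_id=71: ✓ → 12
review_id=72: ✓ → 21
review_id=73: ✓ → 122
review_id=74: ✗
review_id=75: ✗
review_id=76: ✓ → 271
review_id=77: ✓ → 76
review_id=78: ✓ → 205
review_id=79: ✓ → 140
review_id=80: ✗
review_id=81: ✓ → 154
verified_sum = 93 + 12 + 21 + 122 + 271 + 76 + 205 + 140 + 154 = 1094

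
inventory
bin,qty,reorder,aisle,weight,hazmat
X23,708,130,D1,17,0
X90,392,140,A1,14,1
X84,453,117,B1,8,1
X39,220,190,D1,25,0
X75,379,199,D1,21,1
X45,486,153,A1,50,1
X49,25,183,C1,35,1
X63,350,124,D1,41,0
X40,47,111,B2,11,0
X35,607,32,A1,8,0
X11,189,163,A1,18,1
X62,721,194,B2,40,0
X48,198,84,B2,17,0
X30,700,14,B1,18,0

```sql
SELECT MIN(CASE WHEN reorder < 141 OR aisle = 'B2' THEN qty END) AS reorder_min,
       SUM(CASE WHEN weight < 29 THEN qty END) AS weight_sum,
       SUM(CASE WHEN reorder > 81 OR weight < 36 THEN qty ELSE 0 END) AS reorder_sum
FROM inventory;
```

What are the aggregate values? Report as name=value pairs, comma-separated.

[reorder_min: reorder < 141 OR aisle = 'B2']
bin=X23: ✓ → 708
bin=X90: ✓ → 392
bin=X84: ✓ → 453
bin=X39: ✗
bin=X75: ✗
bin=X45: ✗
bin=X49: ✗
bin=X63: ✓ → 350
bin=X40: ✓ → 47
bin=X35: ✓ → 607
bin=X11: ✗
bin=X62: ✓ → 721
bin=X48: ✓ → 198
bin=X30: ✓ → 700
reorder_min = MIN(708, 392, 453, 350, 47, 607, 721, 198, 700) = 47
—
[weight_sum: weight < 29]
bin=X23: ✓ → 708
bin=X90: ✓ → 392
bin=X84: ✓ → 453
bin=X39: ✓ → 220
bin=X75: ✓ → 379
bin=X45: ✗
bin=X49: ✗
bin=X63: ✗
bin=X40: ✓ → 47
bin=X35: ✓ → 607
bin=X11: ✓ → 189
bin=X62: ✗
bin=X48: ✓ → 198
bin=X30: ✓ → 700
weight_sum = 708 + 392 + 453 + 220 + 379 + 47 + 607 + 189 + 198 + 700 = 3893
—
[reorder_sum: reorder > 81 OR weight < 36]
bin=X23: ✓ → 708
bin=X90: ✓ → 392
bin=X84: ✓ → 453
bin=X39: ✓ → 220
bin=X75: ✓ → 379
bin=X45: ✓ → 486
bin=X49: ✓ → 25
bin=X63: ✓ → 350
bin=X40: ✓ → 47
bin=X35: ✓ → 607
bin=X11: ✓ → 189
bin=X62: ✓ → 721
bin=X48: ✓ → 198
bin=X30: ✓ → 700
reorder_sum = 708 + 392 + 453 + 220 + 379 + 486 + 25 + 350 + 47 + 607 + 189 + 721 + 198 + 700 = 5475

reorder_min=47, weight_sum=3893, reorder_sum=5475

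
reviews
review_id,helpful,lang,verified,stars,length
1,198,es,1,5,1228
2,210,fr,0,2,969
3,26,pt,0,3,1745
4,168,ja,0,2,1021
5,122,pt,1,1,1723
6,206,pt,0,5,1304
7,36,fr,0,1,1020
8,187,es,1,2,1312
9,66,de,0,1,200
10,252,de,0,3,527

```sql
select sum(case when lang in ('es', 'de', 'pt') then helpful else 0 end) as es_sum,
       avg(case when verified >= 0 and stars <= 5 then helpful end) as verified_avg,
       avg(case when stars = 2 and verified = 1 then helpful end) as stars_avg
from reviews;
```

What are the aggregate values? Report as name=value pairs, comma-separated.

[es_sum: lang in ('es', 'de', 'pt')]
review_id=1: ✓ → 198
review_id=2: ✗
review_id=3: ✓ → 26
review_id=4: ✗
review_id=5: ✓ → 122
review_id=6: ✓ → 206
review_id=7: ✗
review_id=8: ✓ → 187
review_id=9: ✓ → 66
review_id=10: ✓ → 252
es_sum = 198 + 26 + 122 + 206 + 187 + 66 + 252 = 1057
—
[verified_avg: verified >= 0 and stars <= 5]
review_id=1: ✓ → 198
review_id=2: ✓ → 210
review_id=3: ✓ → 26
review_id=4: ✓ → 168
review_id=5: ✓ → 122
review_id=6: ✓ → 206
review_id=7: ✓ → 36
review_id=8: ✓ → 187
review_id=9: ✓ → 66
review_id=10: ✓ → 252
verified_avg = (198 + 210 + 26 + 168 + 122 + 206 + 36 + 187 + 66 + 252) / 10 = 147.1
—
[stars_avg: stars = 2 and verified = 1]
review_id=1: ✗
review_id=2: ✗
review_id=3: ✗
review_id=4: ✗
review_id=5: ✗
review_id=6: ✗
review_id=7: ✗
review_id=8: ✓ → 187
review_id=9: ✗
review_id=10: ✗
stars_avg = 187

es_sum=1057, verified_avg=147.1, stars_avg=187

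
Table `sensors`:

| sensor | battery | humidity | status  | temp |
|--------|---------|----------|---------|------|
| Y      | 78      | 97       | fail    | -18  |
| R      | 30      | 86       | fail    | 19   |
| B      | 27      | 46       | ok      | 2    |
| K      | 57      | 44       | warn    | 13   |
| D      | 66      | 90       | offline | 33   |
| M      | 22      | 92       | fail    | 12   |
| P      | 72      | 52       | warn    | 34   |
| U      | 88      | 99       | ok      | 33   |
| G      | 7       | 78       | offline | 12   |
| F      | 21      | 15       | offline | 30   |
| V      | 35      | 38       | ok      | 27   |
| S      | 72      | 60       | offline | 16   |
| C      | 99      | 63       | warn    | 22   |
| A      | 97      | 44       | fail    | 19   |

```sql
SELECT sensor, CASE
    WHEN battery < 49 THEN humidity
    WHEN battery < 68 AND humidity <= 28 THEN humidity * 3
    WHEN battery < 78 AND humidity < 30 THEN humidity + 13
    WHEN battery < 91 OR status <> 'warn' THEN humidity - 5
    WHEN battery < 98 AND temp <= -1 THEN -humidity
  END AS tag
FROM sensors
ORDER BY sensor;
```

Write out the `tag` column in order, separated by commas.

sensor=A: battery < 91 OR status <> 'warn' → 39
sensor=B: battery < 49 → 46
sensor=C: (no match → NULL) → NULL
sensor=D: battery < 91 OR status <> 'warn' → 85
sensor=F: battery < 49 → 15
sensor=G: battery < 49 → 78
sensor=K: battery < 91 OR status <> 'warn' → 39
sensor=M: battery < 49 → 92
sensor=P: battery < 91 OR status <> 'warn' → 47
sensor=R: battery < 49 → 86
sensor=S: battery < 91 OR status <> 'warn' → 55
sensor=U: battery < 91 OR status <> 'warn' → 94
sensor=V: battery < 49 → 38
sensor=Y: battery < 91 OR status <> 'warn' → 92

39, 46, NULL, 85, 15, 78, 39, 92, 47, 86, 55, 94, 38, 92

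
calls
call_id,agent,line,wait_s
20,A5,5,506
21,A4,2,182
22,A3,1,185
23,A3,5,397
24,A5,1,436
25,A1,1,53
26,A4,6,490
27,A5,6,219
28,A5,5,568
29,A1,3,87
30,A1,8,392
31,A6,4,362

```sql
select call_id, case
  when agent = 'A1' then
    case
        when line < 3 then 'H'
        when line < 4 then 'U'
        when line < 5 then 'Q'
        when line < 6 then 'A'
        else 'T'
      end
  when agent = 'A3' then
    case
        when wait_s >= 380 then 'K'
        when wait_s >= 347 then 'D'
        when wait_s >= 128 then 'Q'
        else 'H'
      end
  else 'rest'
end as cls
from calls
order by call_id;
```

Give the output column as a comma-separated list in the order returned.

rest, rest, Q, K, rest, H, rest, rest, rest, U, T, rest

call_id=20: agent='A5' → outer ELSE → rest
call_id=21: agent='A4' → outer ELSE → rest
call_id=22: agent='A3' → inner[wait_s >= 128] → Q
call_id=23: agent='A3' → inner[wait_s >= 380] → K
call_id=24: agent='A5' → outer ELSE → rest
call_id=25: agent='A1' → inner[line < 3] → H
call_id=26: agent='A4' → outer ELSE → rest
call_id=27: agent='A5' → outer ELSE → rest
call_id=28: agent='A5' → outer ELSE → rest
call_id=29: agent='A1' → inner[line < 4] → U
call_id=30: agent='A1' → inner[ELSE] → T
call_id=31: agent='A6' → outer ELSE → rest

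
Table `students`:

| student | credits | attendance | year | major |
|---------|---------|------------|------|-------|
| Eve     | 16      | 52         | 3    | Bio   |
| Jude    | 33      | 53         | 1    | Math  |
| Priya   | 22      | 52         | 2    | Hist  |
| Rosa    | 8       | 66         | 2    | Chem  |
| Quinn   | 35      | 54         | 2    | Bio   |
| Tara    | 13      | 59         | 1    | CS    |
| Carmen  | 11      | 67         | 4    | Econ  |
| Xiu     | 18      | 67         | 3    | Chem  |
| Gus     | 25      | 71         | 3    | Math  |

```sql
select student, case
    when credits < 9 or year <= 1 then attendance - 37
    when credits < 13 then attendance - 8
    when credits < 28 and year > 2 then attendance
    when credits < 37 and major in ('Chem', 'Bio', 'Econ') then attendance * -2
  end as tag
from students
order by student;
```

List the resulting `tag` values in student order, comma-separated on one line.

59, 52, 71, 16, NULL, -108, 29, 22, 67

student=Carmen: credits < 13 → 59
student=Eve: credits < 28 and year > 2 → 52
student=Gus: credits < 28 and year > 2 → 71
student=Jude: credits < 9 or year <= 1 → 16
student=Priya: (no match → NULL) → NULL
student=Quinn: credits < 37 and major in ('Chem', 'Bio', 'Econ') → -108
student=Rosa: credits < 9 or year <= 1 → 29
student=Tara: credits < 9 or year <= 1 → 22
student=Xiu: credits < 28 and year > 2 → 67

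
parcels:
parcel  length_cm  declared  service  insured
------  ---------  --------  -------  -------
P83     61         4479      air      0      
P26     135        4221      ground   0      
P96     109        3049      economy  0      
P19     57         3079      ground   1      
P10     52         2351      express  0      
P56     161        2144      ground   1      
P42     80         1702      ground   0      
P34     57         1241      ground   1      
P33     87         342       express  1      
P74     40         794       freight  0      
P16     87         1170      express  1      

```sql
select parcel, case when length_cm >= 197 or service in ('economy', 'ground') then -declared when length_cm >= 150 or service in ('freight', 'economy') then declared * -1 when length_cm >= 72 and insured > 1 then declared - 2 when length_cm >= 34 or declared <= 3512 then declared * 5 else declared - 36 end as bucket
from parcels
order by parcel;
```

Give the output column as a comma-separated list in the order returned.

11755, 5850, -3079, -4221, 1710, -1241, -1702, -2144, -794, 22395, -3049

parcel=P10: length_cm >= 34 or declared <= 3512 → 11755
parcel=P16: length_cm >= 34 or declared <= 3512 → 5850
parcel=P19: length_cm >= 197 or service in ('economy', 'ground') → -3079
parcel=P26: length_cm >= 197 or service in ('economy', 'ground') → -4221
parcel=P33: length_cm >= 34 or declared <= 3512 → 1710
parcel=P34: length_cm >= 197 or service in ('economy', 'ground') → -1241
parcel=P42: length_cm >= 197 or service in ('economy', 'ground') → -1702
parcel=P56: length_cm >= 197 or service in ('economy', 'ground') → -2144
parcel=P74: length_cm >= 150 or service in ('freight', 'economy') → -794
parcel=P83: length_cm >= 34 or declared <= 3512 → 22395
parcel=P96: length_cm >= 197 or service in ('economy', 'ground') → -3049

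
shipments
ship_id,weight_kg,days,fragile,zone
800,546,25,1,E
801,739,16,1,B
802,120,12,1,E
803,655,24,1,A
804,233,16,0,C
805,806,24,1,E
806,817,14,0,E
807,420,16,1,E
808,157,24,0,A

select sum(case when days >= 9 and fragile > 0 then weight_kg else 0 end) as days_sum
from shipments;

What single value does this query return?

ship_id=800: ✓ → 546
ship_id=801: ✓ → 739
ship_id=802: ✓ → 120
ship_id=803: ✓ → 655
ship_id=804: ✗
ship_id=805: ✓ → 806
ship_id=806: ✗
ship_id=807: ✓ → 420
ship_id=808: ✗
days_sum = 546 + 739 + 120 + 655 + 806 + 420 = 3286

3286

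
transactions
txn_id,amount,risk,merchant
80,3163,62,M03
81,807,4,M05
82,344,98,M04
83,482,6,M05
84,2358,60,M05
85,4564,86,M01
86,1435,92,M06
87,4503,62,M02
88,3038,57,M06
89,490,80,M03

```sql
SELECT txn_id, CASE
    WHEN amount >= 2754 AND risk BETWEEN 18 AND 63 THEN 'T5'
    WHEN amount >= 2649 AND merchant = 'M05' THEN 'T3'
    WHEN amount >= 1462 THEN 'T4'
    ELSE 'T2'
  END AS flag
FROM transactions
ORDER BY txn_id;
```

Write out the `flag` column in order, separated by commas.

txn_id=80: amount >= 2754 AND risk BETWEEN 18 AND 63 → T5
txn_id=81: ELSE → T2
txn_id=82: ELSE → T2
txn_id=83: ELSE → T2
txn_id=84: amount >= 1462 → T4
txn_id=85: amount >= 1462 → T4
txn_id=86: ELSE → T2
txn_id=87: amount >= 2754 AND risk BETWEEN 18 AND 63 → T5
txn_id=88: amount >= 2754 AND risk BETWEEN 18 AND 63 → T5
txn_id=89: ELSE → T2

T5, T2, T2, T2, T4, T4, T2, T5, T5, T2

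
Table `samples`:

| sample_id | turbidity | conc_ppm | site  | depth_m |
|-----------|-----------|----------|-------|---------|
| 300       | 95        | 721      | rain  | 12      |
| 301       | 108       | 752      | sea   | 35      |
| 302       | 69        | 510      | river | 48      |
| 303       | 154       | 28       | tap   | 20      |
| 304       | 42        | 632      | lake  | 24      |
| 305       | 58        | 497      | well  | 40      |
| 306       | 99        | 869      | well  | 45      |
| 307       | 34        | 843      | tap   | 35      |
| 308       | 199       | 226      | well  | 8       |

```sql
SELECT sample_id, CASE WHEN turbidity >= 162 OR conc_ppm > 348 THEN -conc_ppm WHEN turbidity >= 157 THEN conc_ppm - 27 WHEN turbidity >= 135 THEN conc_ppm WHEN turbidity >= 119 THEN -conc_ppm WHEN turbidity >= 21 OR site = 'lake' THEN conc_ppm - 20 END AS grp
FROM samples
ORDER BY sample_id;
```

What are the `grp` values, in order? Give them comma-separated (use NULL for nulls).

sample_id=300: turbidity >= 162 OR conc_ppm > 348 → -721
sample_id=301: turbidity >= 162 OR conc_ppm > 348 → -752
sample_id=302: turbidity >= 162 OR conc_ppm > 348 → -510
sample_id=303: turbidity >= 135 → 28
sample_id=304: turbidity >= 162 OR conc_ppm > 348 → -632
sample_id=305: turbidity >= 162 OR conc_ppm > 348 → -497
sample_id=306: turbidity >= 162 OR conc_ppm > 348 → -869
sample_id=307: turbidity >= 162 OR conc_ppm > 348 → -843
sample_id=308: turbidity >= 162 OR conc_ppm > 348 → -226

-721, -752, -510, 28, -632, -497, -869, -843, -226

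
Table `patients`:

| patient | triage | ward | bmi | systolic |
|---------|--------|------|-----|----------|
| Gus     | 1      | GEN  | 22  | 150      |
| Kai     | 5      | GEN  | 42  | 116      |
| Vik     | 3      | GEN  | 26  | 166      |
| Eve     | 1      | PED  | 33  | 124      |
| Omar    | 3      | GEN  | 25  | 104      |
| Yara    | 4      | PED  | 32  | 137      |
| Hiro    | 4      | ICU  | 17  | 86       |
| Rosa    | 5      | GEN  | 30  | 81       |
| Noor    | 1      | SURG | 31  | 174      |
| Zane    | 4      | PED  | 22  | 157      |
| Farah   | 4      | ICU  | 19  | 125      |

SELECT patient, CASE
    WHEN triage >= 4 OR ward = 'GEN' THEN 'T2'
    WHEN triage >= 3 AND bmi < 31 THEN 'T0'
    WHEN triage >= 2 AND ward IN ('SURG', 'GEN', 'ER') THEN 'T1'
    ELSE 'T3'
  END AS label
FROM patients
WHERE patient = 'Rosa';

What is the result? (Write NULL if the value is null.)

T2

patient = Rosa: triage=5, ward=GEN, bmi=30, systolic=81.
triage >= 4 OR ward = 'GEN' → true → T2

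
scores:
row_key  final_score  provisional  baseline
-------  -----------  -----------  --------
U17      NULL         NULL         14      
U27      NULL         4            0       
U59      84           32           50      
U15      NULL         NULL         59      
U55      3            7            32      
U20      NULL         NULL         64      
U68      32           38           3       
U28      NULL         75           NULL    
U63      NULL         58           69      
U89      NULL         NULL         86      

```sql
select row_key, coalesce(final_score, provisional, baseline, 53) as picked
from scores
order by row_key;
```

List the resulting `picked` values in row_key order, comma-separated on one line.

59, 14, 64, 4, 75, 3, 84, 58, 32, 86

row_key=U15: final_score=NULL, provisional=NULL, baseline=59 → 59
row_key=U17: final_score=NULL, provisional=NULL, baseline=14 → 14
row_key=U20: final_score=NULL, provisional=NULL, baseline=64 → 64
row_key=U27: final_score=NULL, provisional=4 → 4
row_key=U28: final_score=NULL, provisional=75 → 75
row_key=U55: final_score=3 → 3
row_key=U59: final_score=84 → 84
row_key=U63: final_score=NULL, provisional=58 → 58
row_key=U68: final_score=32 → 32
row_key=U89: final_score=NULL, provisional=NULL, baseline=86 → 86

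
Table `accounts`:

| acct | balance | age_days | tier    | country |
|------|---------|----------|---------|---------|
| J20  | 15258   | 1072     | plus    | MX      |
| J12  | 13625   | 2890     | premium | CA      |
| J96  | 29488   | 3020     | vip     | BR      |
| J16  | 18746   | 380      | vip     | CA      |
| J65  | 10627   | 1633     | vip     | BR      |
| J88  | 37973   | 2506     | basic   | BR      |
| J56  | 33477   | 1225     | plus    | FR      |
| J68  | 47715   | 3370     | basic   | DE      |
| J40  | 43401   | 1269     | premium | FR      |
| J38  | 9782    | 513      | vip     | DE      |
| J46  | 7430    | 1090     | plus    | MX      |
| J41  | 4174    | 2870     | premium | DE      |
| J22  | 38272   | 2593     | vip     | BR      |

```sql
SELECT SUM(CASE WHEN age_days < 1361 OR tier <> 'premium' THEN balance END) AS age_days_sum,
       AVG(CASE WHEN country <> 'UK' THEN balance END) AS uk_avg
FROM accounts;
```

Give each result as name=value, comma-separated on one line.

age_days_sum=292169, uk_avg=23843.6923076923

[age_days_sum: age_days < 1361 OR tier <> 'premium']
acct=J20: ✓ → 15258
acct=J12: ✗
acct=J96: ✓ → 29488
acct=J16: ✓ → 18746
acct=J65: ✓ → 10627
acct=J88: ✓ → 37973
acct=J56: ✓ → 33477
acct=J68: ✓ → 47715
acct=J40: ✓ → 43401
acct=J38: ✓ → 9782
acct=J46: ✓ → 7430
acct=J41: ✗
acct=J22: ✓ → 38272
age_days_sum = 15258 + 29488 + 18746 + 10627 + 37973 + 33477 + 47715 + 43401 + 9782 + 7430 + 38272 = 292169
—
[uk_avg: country <> 'UK']
acct=J20: ✓ → 15258
acct=J12: ✓ → 13625
acct=J96: ✓ → 29488
acct=J16: ✓ → 18746
acct=J65: ✓ → 10627
acct=J88: ✓ → 37973
acct=J56: ✓ → 33477
acct=J68: ✓ → 47715
acct=J40: ✓ → 43401
acct=J38: ✓ → 9782
acct=J46: ✓ → 7430
acct=J41: ✓ → 4174
acct=J22: ✓ → 38272
uk_avg = (15258 + 13625 + 29488 + 18746 + 10627 + 37973 + 33477 + 47715 + 43401 + 9782 + 7430 + 4174 + 38272) / 13 = 23843.6923076923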